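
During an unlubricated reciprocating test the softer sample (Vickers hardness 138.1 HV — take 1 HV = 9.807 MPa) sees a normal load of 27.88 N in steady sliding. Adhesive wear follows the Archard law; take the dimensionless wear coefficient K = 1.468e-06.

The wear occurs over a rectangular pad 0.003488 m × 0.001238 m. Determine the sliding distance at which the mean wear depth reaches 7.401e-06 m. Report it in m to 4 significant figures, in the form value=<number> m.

value=1058 m

Quoted intermediates are rounded; the computation runs at full precision, and one last rounding: 4 significant digits.
Hardness H = 138.1 HV × 9.807 MPa/HV = 1354 MPa = 1.354e+09 Pa.
Contact area A = 0.003488 m × 0.001238 m = 4.318e-06 m².
Working in SI base units: W = 27.88 N, H = 1.354e+09 Pa, K = 1.468e-06.
Allowed volume V_lim = h_lim·A = 7.401e-06 · 4.318e-06 = 3.196e-11 m³.
Thus life L = V_lim·H/(K·W) = 3.196e-11 · 1.354e+09 / (1.468e-06 · 27.88) = 1058 m.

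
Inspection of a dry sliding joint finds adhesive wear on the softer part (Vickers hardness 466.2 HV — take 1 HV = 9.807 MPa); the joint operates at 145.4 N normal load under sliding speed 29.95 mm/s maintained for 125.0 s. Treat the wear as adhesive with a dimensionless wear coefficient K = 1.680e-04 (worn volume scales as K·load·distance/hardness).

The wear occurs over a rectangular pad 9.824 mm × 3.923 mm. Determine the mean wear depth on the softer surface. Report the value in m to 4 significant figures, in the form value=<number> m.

value=5.190e-07 m

Quoted intermediates are rounded; the computation keeps full precision. Rounded once at the end, at four significant digits.
Sliding speed v = 29.95 mm/s = 0.02995 m/s. Distance covered L = v·t = 0.02995 m/s × 125.0 s = 3.744 m.
Hardness H = 466.2 HV × 9.807 MPa/HV = 4572 MPa = 4.572e+09 Pa.
Pad sides 9.824 mm × 3.923 mm = 0.009824 m × 0.003923 m. Contact area A = 0.009824 m × 0.003923 m = 3.854e-05 m².
SI base units throughout: W = 145.4 N, H = 4.572e+09 Pa, K = 1.680e-04.
By Archard's law, V = K·W·L/H = 1.680e-04 · 145.4 · 3.744 / 4.572e+09 = 2.000e-11 m³.
Average depth h = V/A = 2.000e-11 / 3.854e-05 = 5.190e-07 m.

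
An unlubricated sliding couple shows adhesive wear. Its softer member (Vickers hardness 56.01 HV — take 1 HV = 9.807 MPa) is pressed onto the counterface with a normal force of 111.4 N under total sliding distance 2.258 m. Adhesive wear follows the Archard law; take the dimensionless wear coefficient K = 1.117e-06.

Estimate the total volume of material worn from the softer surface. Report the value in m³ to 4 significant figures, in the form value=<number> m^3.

Each operation keeps exact precision. Intermediate values appear rounded; one final rounding to four significant digits.
Convert: Hardness H = 56.01 HV × 9.807 MPa/HV = 549.3 MPa = 5.493e+08 Pa.
Collected in SI base units: W = 111.4 N, H = 5.493e+08 Pa, K = 1.117e-06.
Volume removed: V = K·W·L/H = 1.117e-06 · 111.4 · 2.258 / 5.493e+08 = 5.115e-13 m³.

value=5.115e-13 m^3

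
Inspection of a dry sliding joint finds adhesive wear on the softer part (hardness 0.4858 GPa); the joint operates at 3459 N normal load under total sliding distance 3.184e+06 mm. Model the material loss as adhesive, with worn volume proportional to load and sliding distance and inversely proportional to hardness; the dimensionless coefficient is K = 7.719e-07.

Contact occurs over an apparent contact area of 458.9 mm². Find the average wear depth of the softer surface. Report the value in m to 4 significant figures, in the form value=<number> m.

value=3.813e-05 m

Shown intermediates are rounded. The algebra maintains full precision — one final rounding, at 4 significant figures.
Convert: Total distance L = 3.184e+06 mm = 3184 m.
Convert: Hardness H = 0.4858 GPa = 4.858e+08 Pa.
Convert: Contact area A = 458.9 mm² = 4.589e-04 m².
In SI base units, W = 3459 N, H = 4.858e+08 Pa, K = 7.719e-07.
Worn volume V = K·W·L/H = 7.719e-07 · 3459 · 3184 / 4.858e+08 = 1.750e-08 m³.
Mean wear depth h = V/A = 1.750e-08 / 4.589e-04 = 3.813e-05 m.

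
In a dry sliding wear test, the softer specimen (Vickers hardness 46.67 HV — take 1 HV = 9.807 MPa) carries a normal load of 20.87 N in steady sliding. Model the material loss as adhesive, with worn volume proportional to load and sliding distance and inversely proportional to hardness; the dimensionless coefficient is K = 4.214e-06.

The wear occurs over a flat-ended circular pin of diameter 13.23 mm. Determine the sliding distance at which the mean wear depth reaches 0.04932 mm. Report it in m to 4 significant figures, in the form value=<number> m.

value=3.528e+04 m

Displayed values are rounded, and all working math holds full precision, and one final rounding: four significant digits.
Convert: Hardness H = 46.67 HV × 9.807 MPa/HV = 457.7 MPa = 4.577e+08 Pa.
Convert: Pin diameter d = 13.23 mm = 0.01323 m. Contact area A = π·d²/4 = π·(0.01323 m)²/4 = 1.375e-04 m².
Convert: Depth limit h_lim = 0.04932 mm = 4.932e-05 m.
SI base units throughout: W = 20.87 N, H = 4.577e+08 Pa, K = 4.214e-06.
Limit volume V_lim = h_lim·A = 4.932e-05 · 1.375e-04 = 6.780e-09 m³.
Inverting, life L = V_lim·H/(K·W) = 6.780e-09 · 4.577e+08 / (4.214e-06 · 20.87) = 3.528e+04 m.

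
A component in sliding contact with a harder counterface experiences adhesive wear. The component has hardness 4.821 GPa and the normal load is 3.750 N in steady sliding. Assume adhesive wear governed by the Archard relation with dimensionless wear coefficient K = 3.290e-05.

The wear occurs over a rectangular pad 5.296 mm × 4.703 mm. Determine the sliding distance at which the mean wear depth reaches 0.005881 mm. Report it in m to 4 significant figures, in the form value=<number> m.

value=5724 m

Each operation runs at full precision — intermediate values are displayed rounded, and rounded once at the end: 4 significant digits.
Hardness H = 4.821 GPa = 4.821e+09 Pa.
Pad sides 5.296 mm × 4.703 mm = 0.005296 m × 0.004703 m. Contact area A = 0.005296 m × 0.004703 m = 2.491e-05 m².
Depth limit h_lim = 0.005881 mm = 5.881e-06 m.
Restated in SI base units: W = 3.750 N, H = 4.821e+09 Pa, K = 3.290e-05.
Allowed volume V_lim = h_lim·A = 5.881e-06 · 2.491e-05 = 1.465e-10 m³.
So the life L = V_lim·H/(K·W) = 1.465e-10 · 4.821e+09 / (3.290e-05 · 3.750) = 5724 m.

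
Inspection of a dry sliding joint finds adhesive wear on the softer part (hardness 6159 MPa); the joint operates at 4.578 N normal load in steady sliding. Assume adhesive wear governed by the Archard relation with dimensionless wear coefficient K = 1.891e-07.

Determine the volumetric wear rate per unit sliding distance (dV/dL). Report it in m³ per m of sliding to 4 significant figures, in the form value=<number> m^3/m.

Displayed values are rounded — every step keeps full precision — one final rounding, at 4 significant figures.
Hardness H = 6159 MPa = 6.159e+09 Pa.
As SI base values: W = 4.578 N, H = 6.159e+09 Pa, K = 1.891e-07.
The wear rate dV/dL = K·W/H: 1.891e-07 · 4.578 / 6.159e+09 = 1.406e-16 m³/m.

value=1.406e-16 m^3/m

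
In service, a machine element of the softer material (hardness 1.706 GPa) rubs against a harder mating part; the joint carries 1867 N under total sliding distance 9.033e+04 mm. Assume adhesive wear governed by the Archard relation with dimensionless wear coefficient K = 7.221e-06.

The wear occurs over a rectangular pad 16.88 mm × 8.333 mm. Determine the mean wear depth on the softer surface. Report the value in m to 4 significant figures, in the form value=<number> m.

Each operation carries exact precision. Intermediates are printed rounded; one final rounding: 4 significant figures.
Convert: Path length L = 9.033e+04 mm = 90.33 m.
Convert: Hardness H = 1.706 GPa = 1.706e+09 Pa.
Convert: Pad sides 16.88 mm × 8.333 mm = 0.01688 m × 0.008333 m. Contact area A = 0.01688 m × 0.008333 m = 1.407e-04 m².
Collected in SI base units: W = 1867 N, H = 1.706e+09 Pa, K = 7.221e-06.
Worn volume V = K·W·L/H = 7.221e-06 · 1867 · 90.33 / 1.706e+09 = 7.138e-10 m³.
Mean wear depth h = V/A = 7.138e-10 / 1.407e-04 = 5.075e-06 m.

value=5.075e-06 m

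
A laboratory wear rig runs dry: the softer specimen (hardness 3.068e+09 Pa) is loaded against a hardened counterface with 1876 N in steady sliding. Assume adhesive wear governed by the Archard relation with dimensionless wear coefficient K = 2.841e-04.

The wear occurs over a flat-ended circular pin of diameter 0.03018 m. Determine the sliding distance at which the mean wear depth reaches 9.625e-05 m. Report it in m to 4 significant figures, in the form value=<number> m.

All arithmetic carries full float precision; the intermediates are shown rounded; a single final rounding: four significant digits.
Contact area A = π·d²/4 = π·(0.03018 m)²/4 = 7.154e-04 m².
Restated in SI base units: W = 1876 N, H = 3.068e+09 Pa, K = 2.841e-04.
Allowed volume V_lim = h_lim·A = 9.625e-05 · 7.154e-04 = 6.885e-08 m³.
So the life L = V_lim·H/(K·W) = 6.885e-08 · 3.068e+09 / (2.841e-04 · 1876) = 396.4 m.

value=396.4 m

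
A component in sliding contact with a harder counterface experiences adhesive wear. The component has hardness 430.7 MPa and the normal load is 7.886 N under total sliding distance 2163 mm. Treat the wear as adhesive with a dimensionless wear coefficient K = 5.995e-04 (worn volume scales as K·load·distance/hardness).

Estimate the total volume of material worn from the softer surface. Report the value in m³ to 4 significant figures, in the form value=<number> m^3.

The algebra runs at exact precision — the intermediates are printed rounded; rounded once at the end to 4 significant digits.
Distance L = 2163 mm = 2.163 m.
Hardness H = 430.7 MPa = 4.307e+08 Pa.
In SI base units: W = 7.886 N, H = 4.307e+08 Pa, K = 5.995e-04.
Apply Archard: V = K·W·L/H = 5.995e-04 · 7.886 · 2.163 / 4.307e+08 = 2.374e-11 m³.

value=2.374e-11 m^3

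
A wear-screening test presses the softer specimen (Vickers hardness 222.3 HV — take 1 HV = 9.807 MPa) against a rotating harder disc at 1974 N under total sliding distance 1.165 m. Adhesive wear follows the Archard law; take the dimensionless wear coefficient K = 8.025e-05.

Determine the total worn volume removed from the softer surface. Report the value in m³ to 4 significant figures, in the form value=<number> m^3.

value=8.465e-11 m^3

All arithmetic runs at full precision — displayed values are rounded; rounded once at the end, at 4 significant digits.
Hardness H = 222.3 HV × 9.807 MPa/HV = 2180 MPa = 2.180e+09 Pa.
Collected in SI base units: W = 1974 N, H = 2.180e+09 Pa, K = 8.025e-05.
By Archard's law, V = K·W·L/H = 8.025e-05 · 1974 · 1.165 / 2.180e+09 = 8.465e-11 m³.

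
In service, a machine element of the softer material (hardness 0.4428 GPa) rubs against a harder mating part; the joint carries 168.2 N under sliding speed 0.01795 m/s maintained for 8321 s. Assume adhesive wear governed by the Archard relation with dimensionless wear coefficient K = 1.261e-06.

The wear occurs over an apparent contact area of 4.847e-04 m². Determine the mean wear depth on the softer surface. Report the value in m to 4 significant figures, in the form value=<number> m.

Intermediate values appear rounded. Every step maintains full float precision; a single final rounding to four significant digits.
Path length L = v·t = 0.01795 m/s × 8321 s = 149.4 m.
Hardness H = 0.4428 GPa = 4.428e+08 Pa.
Working in SI base units: W = 168.2 N, H = 4.428e+08 Pa, K = 1.261e-06.
Apply Archard: V = K·W·L/H = 1.261e-06 · 168.2 · 149.4 / 4.428e+08 = 7.154e-11 m³.
Depth of wear h = V/A = 7.154e-11 / 4.847e-04 = 1.476e-07 m.

value=1.476e-07 m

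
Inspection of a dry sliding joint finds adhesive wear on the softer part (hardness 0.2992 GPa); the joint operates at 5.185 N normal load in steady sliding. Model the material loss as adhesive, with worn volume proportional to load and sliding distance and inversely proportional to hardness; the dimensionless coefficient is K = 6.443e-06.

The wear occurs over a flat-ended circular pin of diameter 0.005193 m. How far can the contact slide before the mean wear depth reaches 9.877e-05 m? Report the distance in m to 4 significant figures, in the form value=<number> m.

value=1.874e+04 m

All working math keeps full precision — intermediates are displayed rounded; rounded once at the end: 4 significant digits.
Convert: Hardness H = 0.2992 GPa = 2.992e+08 Pa.
Convert: Contact area A = π·d²/4 = π·(0.005193 m)²/4 = 2.118e-05 m².
As SI base values: W = 5.185 N, H = 2.992e+08 Pa, K = 6.443e-06.
Allowed volume V_lim = h_lim·A = 9.877e-05 · 2.118e-05 = 2.092e-09 m³.
Inverting, life L = V_lim·H/(K·W) = 2.092e-09 · 2.992e+08 / (6.443e-06 · 5.185) = 1.874e+04 m.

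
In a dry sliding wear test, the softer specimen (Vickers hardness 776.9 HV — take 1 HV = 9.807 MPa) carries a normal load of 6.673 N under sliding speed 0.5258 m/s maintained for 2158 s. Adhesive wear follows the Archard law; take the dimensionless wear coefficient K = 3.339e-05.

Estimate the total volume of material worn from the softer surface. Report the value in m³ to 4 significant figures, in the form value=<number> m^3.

value=3.318e-11 m^3

Intermediate values appear rounded, and the algebra holds full precision, and a lone final rounding: four significant digits.
Convert: Path length L = v·t = 0.5258 m/s × 2158 s = 1135 m.
Convert: Hardness H = 776.9 HV × 9.807 MPa/HV = 7619 MPa = 7.619e+09 Pa.
In SI base units, W = 6.673 N, H = 7.619e+09 Pa, K = 3.339e-05.
Apply Archard: V = K·W·L/H = 3.339e-05 · 6.673 · 1135 / 7.619e+09 = 3.318e-11 m³.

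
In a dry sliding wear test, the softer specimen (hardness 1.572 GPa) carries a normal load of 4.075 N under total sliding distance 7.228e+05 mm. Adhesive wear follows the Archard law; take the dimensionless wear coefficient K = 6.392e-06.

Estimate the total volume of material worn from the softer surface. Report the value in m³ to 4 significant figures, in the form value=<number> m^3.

Intermediate values are printed rounded — all arithmetic holds full precision — one last rounding to four significant figures.
Convert: The distance L = 7.228e+05 mm = 722.8 m.
Convert: Hardness H = 1.572 GPa = 1.572e+09 Pa.
In SI base units, W = 4.075 N, H = 1.572e+09 Pa, K = 6.392e-06.
Wear volume V = K·W·L/H = 6.392e-06 · 4.075 · 722.8 / 1.572e+09 = 1.198e-11 m³.

value=1.198e-11 m^3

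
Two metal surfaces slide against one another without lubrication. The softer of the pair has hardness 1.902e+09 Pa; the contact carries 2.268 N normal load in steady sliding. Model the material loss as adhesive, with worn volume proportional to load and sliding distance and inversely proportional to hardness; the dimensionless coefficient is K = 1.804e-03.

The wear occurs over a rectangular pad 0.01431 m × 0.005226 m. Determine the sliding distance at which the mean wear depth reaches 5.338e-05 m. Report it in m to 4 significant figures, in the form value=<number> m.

The computation maintains full precision. Displayed values are rounded; rounded once at the end, at 4 significant digits.
Convert: Contact area A = 0.01431 m × 0.005226 m = 7.478e-05 m².
In SI base units, W = 2.268 N, H = 1.902e+09 Pa, K = 1.804e-03.
Wearable volume V_lim = h_lim·A = 5.338e-05 · 7.478e-05 = 3.992e-09 m³.
Inverting, life L = V_lim·H/(K·W) = 3.992e-09 · 1.902e+09 / (1.804e-03 · 2.268) = 1856 m.

value=1856 m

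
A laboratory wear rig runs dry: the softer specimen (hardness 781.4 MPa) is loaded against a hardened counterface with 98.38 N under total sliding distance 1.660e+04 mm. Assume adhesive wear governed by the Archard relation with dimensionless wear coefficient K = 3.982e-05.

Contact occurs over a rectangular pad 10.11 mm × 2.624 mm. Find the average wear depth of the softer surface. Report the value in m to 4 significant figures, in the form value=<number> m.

value=3.137e-06 m

Intermediate values are shown rounded. Each operation holds full float precision, and rounded once at the end to 4 significant digits.
Distance covered L = 1.660e+04 mm = 16.60 m.
Hardness H = 781.4 MPa = 7.814e+08 Pa.
Pad sides 10.11 mm × 2.624 mm = 0.01011 m × 0.002624 m. Contact area A = 0.01011 m × 0.002624 m = 2.653e-05 m².
Expressed in SI base units: W = 98.38 N, H = 7.814e+08 Pa, K = 3.982e-05.
By Archard's law, V = K·W·L/H = 3.982e-05 · 98.38 · 16.60 / 7.814e+08 = 8.322e-11 m³.
Mean wear depth h = V/A = 8.322e-11 / 2.653e-05 = 3.137e-06 m.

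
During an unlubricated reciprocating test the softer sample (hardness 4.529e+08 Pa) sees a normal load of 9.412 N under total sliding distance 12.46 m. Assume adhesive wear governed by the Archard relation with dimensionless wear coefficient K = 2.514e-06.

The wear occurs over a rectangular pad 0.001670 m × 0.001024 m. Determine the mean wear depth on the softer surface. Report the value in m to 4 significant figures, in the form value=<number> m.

All working math runs at exact precision. Printed values are rounded. Rounded just once to four significant figures.
Convert: Contact area A = 0.001670 m × 0.001024 m = 1.710e-06 m².
As SI base values: W = 9.412 N, H = 4.529e+08 Pa, K = 2.514e-06.
Archard relation: V = K·W·L/H = 2.514e-06 · 9.412 · 12.46 / 4.529e+08 = 6.510e-13 m³.
Mean depth h = V/A = 6.510e-13 / 1.710e-06 = 3.807e-07 m.

value=3.807e-07 m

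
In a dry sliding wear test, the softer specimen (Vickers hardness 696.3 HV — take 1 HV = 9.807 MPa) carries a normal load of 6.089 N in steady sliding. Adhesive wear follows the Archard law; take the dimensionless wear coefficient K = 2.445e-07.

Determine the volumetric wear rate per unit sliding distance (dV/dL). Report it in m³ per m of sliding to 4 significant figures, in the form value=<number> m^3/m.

The algebra carries full float precision. The intermediates are shown rounded; a single final rounding, at four significant figures.
Hardness H = 696.3 HV × 9.807 MPa/HV = 6829 MPa = 6.829e+09 Pa.
Expressed in SI base units: W = 6.089 N, H = 6.829e+09 Pa, K = 2.445e-07.
Rate of wear dV/dL = K·W/H, so: 2.445e-07 · 6.089 / 6.829e+09 = 2.180e-16 m³/m.

value=2.180e-16 m^3/m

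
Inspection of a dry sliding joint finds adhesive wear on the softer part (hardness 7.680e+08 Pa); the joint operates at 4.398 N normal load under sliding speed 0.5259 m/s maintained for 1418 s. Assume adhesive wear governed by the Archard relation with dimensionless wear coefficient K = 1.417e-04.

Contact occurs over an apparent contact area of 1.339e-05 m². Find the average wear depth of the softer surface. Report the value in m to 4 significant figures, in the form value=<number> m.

value=4.519e-05 m

Every step maintains exact precision — intermediate values are printed rounded, and a lone final rounding: 4 significant digits.
Distance covered L = v·t = 0.5259 m/s × 1418 s = 745.7 m.
Restated in SI base units: W = 4.398 N, H = 7.680e+08 Pa, K = 1.417e-04.
Wear volume V = K·W·L/H = 1.417e-04 · 4.398 · 745.7 / 7.680e+08 = 6.051e-10 m³.
Wear depth h = V/A = 6.051e-10 / 1.339e-05 = 4.519e-05 m.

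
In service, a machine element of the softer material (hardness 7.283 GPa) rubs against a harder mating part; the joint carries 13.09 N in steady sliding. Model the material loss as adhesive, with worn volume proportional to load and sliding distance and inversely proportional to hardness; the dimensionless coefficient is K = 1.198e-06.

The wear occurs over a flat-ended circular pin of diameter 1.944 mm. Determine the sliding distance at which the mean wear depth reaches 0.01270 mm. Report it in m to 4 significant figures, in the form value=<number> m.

The computation maintains exact precision — intermediates are printed rounded, and rounded once at the end, at four significant figures.
Convert: Hardness H = 7.283 GPa = 7.283e+09 Pa.
Convert: Pin diameter d = 1.944 mm = 0.001944 m. Contact area A = π·d²/4 = π·(0.001944 m)²/4 = 2.968e-06 m².
Convert: Depth limit h_lim = 0.01270 mm = 1.270e-05 m.
SI base units throughout: W = 13.09 N, H = 7.283e+09 Pa, K = 1.198e-06.
At the depth limit, V_lim = h_lim·A = 1.270e-05 · 2.968e-06 = 3.770e-11 m³.
So the life L = V_lim·H/(K·W) = 3.770e-11 · 7.283e+09 / (1.198e-06 · 13.09) = 1.751e+04 m.

value=1.751e+04 m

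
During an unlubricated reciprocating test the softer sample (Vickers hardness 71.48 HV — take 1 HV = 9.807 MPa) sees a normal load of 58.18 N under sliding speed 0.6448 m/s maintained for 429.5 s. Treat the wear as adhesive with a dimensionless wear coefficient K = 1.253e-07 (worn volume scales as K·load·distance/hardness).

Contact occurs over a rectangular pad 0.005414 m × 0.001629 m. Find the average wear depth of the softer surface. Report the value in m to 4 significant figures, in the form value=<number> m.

The algebra holds full precision — the intermediates are displayed rounded. Rounded just once, at 4 significant figures.
The distance L = v·t = 0.6448 m/s × 429.5 s = 276.9 m.
Hardness H = 71.48 HV × 9.807 MPa/HV = 701.0 MPa = 7.010e+08 Pa.
Contact area A = 0.005414 m × 0.001629 m = 8.819e-06 m².
Expressed in SI base units: W = 58.18 N, H = 7.010e+08 Pa, K = 1.253e-07.
Archard relation: V = K·W·L/H = 1.253e-07 · 58.18 · 276.9 / 7.010e+08 = 2.880e-12 m³.
Average depth h = V/A = 2.880e-12 / 8.819e-06 = 3.266e-07 m.

value=3.266e-07 m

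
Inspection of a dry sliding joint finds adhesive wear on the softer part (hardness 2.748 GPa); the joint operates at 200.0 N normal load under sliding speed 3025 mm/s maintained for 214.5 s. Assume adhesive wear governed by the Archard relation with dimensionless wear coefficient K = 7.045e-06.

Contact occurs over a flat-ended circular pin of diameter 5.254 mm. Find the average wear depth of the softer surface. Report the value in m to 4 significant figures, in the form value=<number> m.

value=1.535e-05 m

The computation runs at full float precision, and intermediate values are printed rounded; a lone final rounding, at four significant figures.
Convert: Sliding speed v = 3025 mm/s = 3.025 m/s. Distance covered L = v·t = 3.025 m/s × 214.5 s = 648.9 m.
Convert: Hardness H = 2.748 GPa = 2.748e+09 Pa.
Convert: Pin diameter d = 5.254 mm = 0.005254 m. Contact area A = π·d²/4 = π·(0.005254 m)²/4 = 2.168e-05 m².
Collected in SI base units: W = 200.0 N, H = 2.748e+09 Pa, K = 7.045e-06.
The Archard volume V = K·W·L/H = 7.045e-06 · 200.0 · 648.9 / 2.748e+09 = 3.327e-10 m³.
Mean depth h = V/A = 3.327e-10 / 2.168e-05 = 1.535e-05 m.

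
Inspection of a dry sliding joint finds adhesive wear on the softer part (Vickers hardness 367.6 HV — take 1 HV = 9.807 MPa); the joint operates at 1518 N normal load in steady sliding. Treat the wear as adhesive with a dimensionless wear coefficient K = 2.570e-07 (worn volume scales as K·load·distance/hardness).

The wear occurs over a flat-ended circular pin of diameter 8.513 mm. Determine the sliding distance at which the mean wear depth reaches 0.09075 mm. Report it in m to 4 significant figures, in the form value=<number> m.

All arithmetic carries exact precision; intermediate values are displayed rounded; rounded once at the end to 4 significant digits.
Convert: Hardness H = 367.6 HV × 9.807 MPa/HV = 3605 MPa = 3.605e+09 Pa.
Convert: Pin diameter d = 8.513 mm = 0.008513 m. Contact area A = π·d²/4 = π·(0.008513 m)²/4 = 5.692e-05 m².
Convert: Depth limit h_lim = 0.09075 mm = 9.075e-05 m.
Collected in SI base units: W = 1518 N, H = 3.605e+09 Pa, K = 2.570e-07.
Permissible volume V_lim = h_lim·A = 9.075e-05 · 5.692e-05 = 5.165e-09 m³.
Life L = V_lim·H/(K·W) = 5.165e-09 · 3.605e+09 / (2.570e-07 · 1518) = 4.773e+04 m.

value=4.773e+04 m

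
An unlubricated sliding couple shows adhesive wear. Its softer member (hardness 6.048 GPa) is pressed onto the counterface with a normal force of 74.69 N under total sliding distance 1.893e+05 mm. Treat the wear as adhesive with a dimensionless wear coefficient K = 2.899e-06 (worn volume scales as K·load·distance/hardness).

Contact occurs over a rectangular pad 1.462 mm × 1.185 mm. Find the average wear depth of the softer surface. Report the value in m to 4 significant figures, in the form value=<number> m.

Quoted intermediates are rounded; all working math keeps exact precision. Rounded just once to four significant figures.
Convert: Distance covered L = 1.893e+05 mm = 189.3 m.
Convert: Hardness H = 6.048 GPa = 6.048e+09 Pa.
Convert: Pad sides 1.462 mm × 1.185 mm = 0.001462 m × 0.001185 m. Contact area A = 0.001462 m × 0.001185 m = 1.732e-06 m².
Expressed in SI base units: W = 74.69 N, H = 6.048e+09 Pa, K = 2.899e-06.
By Archard's law, V = K·W·L/H = 2.899e-06 · 74.69 · 189.3 / 6.048e+09 = 6.777e-12 m³.
Depth of wear h = V/A = 6.777e-12 / 1.732e-06 = 3.912e-06 m.

value=3.912e-06 m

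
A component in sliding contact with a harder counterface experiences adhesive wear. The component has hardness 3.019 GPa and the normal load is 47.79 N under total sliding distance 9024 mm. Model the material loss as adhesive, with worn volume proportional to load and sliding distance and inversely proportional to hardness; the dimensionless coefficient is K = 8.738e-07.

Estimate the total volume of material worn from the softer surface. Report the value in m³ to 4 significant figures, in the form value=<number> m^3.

Every step maintains full precision. Intermediate values are printed rounded — one last rounding: 4 significant digits.
Total distance L = 9024 mm = 9.024 m.
Hardness H = 3.019 GPa = 3.019e+09 Pa.
Restated in SI base units: W = 47.79 N, H = 3.019e+09 Pa, K = 8.738e-07.
Wear volume V = K·W·L/H = 8.738e-07 · 47.79 · 9.024 / 3.019e+09 = 1.248e-13 m³.

value=1.248e-13 m^3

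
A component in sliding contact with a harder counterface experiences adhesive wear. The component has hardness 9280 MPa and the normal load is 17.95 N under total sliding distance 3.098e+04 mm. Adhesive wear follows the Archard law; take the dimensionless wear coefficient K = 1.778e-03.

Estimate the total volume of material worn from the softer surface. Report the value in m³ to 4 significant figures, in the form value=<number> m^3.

Intermediate values are printed rounded — all arithmetic holds full float precision. Rounded once at the end, at four significant figures.
Convert: Distance L = 3.098e+04 mm = 30.98 m.
Convert: Hardness H = 9280 MPa = 9.280e+09 Pa.
As SI base values: W = 17.95 N, H = 9.280e+09 Pa, K = 1.778e-03.
Wear volume V = K·W·L/H = 1.778e-03 · 17.95 · 30.98 / 9.280e+09 = 1.065e-10 m³.

value=1.065e-10 m^3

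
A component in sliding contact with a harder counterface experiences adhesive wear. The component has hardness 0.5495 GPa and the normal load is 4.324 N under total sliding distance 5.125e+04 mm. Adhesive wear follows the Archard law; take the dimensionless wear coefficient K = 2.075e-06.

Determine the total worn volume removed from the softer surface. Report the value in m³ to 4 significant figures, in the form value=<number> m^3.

The intermediates are printed rounded. The algebra runs at full float precision, and rounded just once to 4 significant figures.
Convert: The distance L = 5.125e+04 mm = 51.25 m.
Convert: Hardness H = 0.5495 GPa = 5.495e+08 Pa.
In SI base units, W = 4.324 N, H = 5.495e+08 Pa, K = 2.075e-06.
Apply Archard: V = K·W·L/H = 2.075e-06 · 4.324 · 51.25 / 5.495e+08 = 8.368e-13 m³.

value=8.368e-13 m^3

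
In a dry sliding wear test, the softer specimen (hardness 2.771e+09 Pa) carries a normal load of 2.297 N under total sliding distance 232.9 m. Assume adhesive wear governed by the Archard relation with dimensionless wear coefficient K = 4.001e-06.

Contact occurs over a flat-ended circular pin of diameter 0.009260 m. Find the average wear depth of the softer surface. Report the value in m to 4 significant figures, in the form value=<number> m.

value=1.147e-08 m

The intermediates are displayed rounded, and the computation maintains full float precision, and rounded just once, at four significant figures.
Contact area A = π·d²/4 = π·(0.009260 m)²/4 = 6.735e-05 m².
Expressed in SI base units: W = 2.297 N, H = 2.771e+09 Pa, K = 4.001e-06.
Wear volume V = K·W·L/H = 4.001e-06 · 2.297 · 232.9 / 2.771e+09 = 7.724e-13 m³.
Depth of wear h = V/A = 7.724e-13 / 6.735e-05 = 1.147e-08 m.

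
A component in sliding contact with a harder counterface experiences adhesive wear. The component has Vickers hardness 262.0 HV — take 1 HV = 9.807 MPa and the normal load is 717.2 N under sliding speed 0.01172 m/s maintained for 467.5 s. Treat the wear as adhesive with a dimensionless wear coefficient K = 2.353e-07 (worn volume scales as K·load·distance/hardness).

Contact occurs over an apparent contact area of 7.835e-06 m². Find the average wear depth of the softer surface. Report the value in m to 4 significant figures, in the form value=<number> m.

value=4.593e-08 m

The computation runs at full float precision, and intermediate values are displayed rounded — one last rounding, at four significant figures.
Convert: Sliding distance L = v·t = 0.01172 m/s × 467.5 s = 5.479 m.
Convert: Hardness H = 262.0 HV × 9.807 MPa/HV = 2569 MPa = 2.569e+09 Pa.
Working in SI base units: W = 717.2 N, H = 2.569e+09 Pa, K = 2.353e-07.
Archard relation: V = K·W·L/H = 2.353e-07 · 717.2 · 5.479 / 2.569e+09 = 3.599e-13 m³.
Average depth h = V/A = 3.599e-13 / 7.835e-06 = 4.593e-08 m.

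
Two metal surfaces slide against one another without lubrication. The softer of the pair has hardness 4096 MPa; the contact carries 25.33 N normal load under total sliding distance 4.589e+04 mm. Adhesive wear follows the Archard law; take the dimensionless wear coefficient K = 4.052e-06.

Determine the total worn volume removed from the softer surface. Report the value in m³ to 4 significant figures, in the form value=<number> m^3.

value=1.150e-12 m^3

Intermediates appear rounded, and each operation keeps full precision; rounded just once: 4 significant figures.
Distance covered L = 4.589e+04 mm = 45.89 m.
Hardness H = 4096 MPa = 4.096e+09 Pa.
Working in SI base units: W = 25.33 N, H = 4.096e+09 Pa, K = 4.052e-06.
Apply Archard: V = K·W·L/H = 4.052e-06 · 25.33 · 45.89 / 4.096e+09 = 1.150e-12 m³.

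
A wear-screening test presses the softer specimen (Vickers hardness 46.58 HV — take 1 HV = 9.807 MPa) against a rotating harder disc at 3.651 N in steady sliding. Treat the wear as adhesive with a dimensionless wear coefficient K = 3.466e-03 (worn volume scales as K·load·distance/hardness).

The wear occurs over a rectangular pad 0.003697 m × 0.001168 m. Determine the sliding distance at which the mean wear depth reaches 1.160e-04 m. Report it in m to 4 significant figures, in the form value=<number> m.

All arithmetic holds exact precision. The intermediates are displayed rounded. Rounded just once: four significant figures.
Convert: Hardness H = 46.58 HV × 9.807 MPa/HV = 456.8 MPa = 4.568e+08 Pa.
Convert: Contact area A = 0.003697 m × 0.001168 m = 4.318e-06 m².
In SI base units: W = 3.651 N, H = 4.568e+08 Pa, K = 3.466e-03.
Allowed volume V_lim = h_lim·A = 1.160e-04 · 4.318e-06 = 5.009e-10 m³.
Inverting, life L = V_lim·H/(K·W) = 5.009e-10 · 4.568e+08 / (3.466e-03 · 3.651) = 18.08 m.

value=18.08 m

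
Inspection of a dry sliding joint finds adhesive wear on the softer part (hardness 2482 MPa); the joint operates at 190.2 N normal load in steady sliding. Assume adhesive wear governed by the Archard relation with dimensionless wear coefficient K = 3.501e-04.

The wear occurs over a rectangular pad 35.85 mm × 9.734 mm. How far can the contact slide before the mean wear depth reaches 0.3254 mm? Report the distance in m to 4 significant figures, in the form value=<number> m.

The computation carries exact precision. Intermediate values are printed rounded, and one final rounding: four significant figures.
Convert: Hardness H = 2482 MPa = 2.482e+09 Pa.
Convert: Pad sides 35.85 mm × 9.734 mm = 0.03585 m × 0.009734 m. Contact area A = 0.03585 m × 0.009734 m = 3.490e-04 m².
Convert: Depth limit h_lim = 0.3254 mm = 3.254e-04 m.
Expressed in SI base units: W = 190.2 N, H = 2.482e+09 Pa, K = 3.501e-04.
Wearable volume V_lim = h_lim·A = 3.254e-04 · 3.490e-04 = 1.136e-07 m³.
Sliding life L = V_lim·H/(K·W) = 1.136e-07 · 2.482e+09 / (3.501e-04 · 190.2) = 4233 m.

value=4233 m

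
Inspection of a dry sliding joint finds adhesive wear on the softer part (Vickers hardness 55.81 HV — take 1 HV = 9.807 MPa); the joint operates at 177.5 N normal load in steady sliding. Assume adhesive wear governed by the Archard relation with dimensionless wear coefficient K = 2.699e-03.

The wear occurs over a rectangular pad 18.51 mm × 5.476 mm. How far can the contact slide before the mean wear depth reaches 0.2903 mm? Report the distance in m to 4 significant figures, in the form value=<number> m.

The intermediates are printed rounded; all arithmetic carries full float precision — one last rounding to 4 significant digits.
Hardness H = 55.81 HV × 9.807 MPa/HV = 547.3 MPa = 5.473e+08 Pa.
Pad sides 18.51 mm × 5.476 mm = 0.01851 m × 0.005476 m. Contact area A = 0.01851 m × 0.005476 m = 1.014e-04 m².
Depth limit h_lim = 0.2903 mm = 2.903e-04 m.
In SI base units, W = 177.5 N, H = 5.473e+08 Pa, K = 2.699e-03.
Volume at the limit: V_lim = h_lim·A = 2.903e-04 · 1.014e-04 = 2.943e-08 m³.
Sliding life L = V_lim·H/(K·W) = 2.943e-08 · 5.473e+08 / (2.699e-03 · 177.5) = 33.62 m.

value=33.62 m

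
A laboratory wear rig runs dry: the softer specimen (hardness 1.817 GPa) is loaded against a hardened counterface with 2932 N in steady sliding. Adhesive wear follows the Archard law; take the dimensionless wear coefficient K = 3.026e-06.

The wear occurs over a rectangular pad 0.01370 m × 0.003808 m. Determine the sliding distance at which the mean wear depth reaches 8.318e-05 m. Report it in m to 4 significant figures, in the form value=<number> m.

value=888.7 m

Intermediates are printed rounded; all arithmetic maintains exact precision; rounded just once: 4 significant digits.
Convert: Hardness H = 1.817 GPa = 1.817e+09 Pa.
Convert: Contact area A = 0.01370 m × 0.003808 m = 5.217e-05 m².
Restated in SI base units: W = 2932 N, H = 1.817e+09 Pa, K = 3.026e-06.
At the depth limit, V_lim = h_lim·A = 8.318e-05 · 5.217e-05 = 4.339e-09 m³.
So the life L = V_lim·H/(K·W) = 4.339e-09 · 1.817e+09 / (3.026e-06 · 2932) = 888.7 m.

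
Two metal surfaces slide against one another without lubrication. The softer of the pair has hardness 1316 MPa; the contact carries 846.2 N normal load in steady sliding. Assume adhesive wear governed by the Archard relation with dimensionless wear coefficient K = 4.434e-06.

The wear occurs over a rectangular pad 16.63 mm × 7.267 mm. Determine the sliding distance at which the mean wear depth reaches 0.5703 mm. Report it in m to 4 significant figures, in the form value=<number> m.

The intermediates are shown rounded. All arithmetic holds full float precision. Rounded once at the end to 4 significant digits.
Hardness H = 1316 MPa = 1.316e+09 Pa.
Pad sides 16.63 mm × 7.267 mm = 0.01663 m × 0.007267 m. Contact area A = 0.01663 m × 0.007267 m = 1.209e-04 m².
Depth limit h_lim = 0.5703 mm = 5.703e-04 m.
SI base units throughout: W = 846.2 N, H = 1.316e+09 Pa, K = 4.434e-06.
Volume at the limit: V_lim = h_lim·A = 5.703e-04 · 1.209e-04 = 6.892e-08 m³.
Sliding life L = V_lim·H/(K·W) = 6.892e-08 · 1.316e+09 / (4.434e-06 · 846.2) = 2.417e+04 m.

value=2.417e+04 m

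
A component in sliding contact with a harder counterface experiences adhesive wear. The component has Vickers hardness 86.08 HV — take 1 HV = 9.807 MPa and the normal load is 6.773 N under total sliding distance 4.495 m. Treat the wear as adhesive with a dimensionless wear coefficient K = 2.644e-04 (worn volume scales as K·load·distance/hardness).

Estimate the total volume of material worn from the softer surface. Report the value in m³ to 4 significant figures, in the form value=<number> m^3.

value=9.535e-12 m^3

Intermediates appear rounded, and all working math carries full precision; a single final rounding to four significant digits.
Convert: Hardness H = 86.08 HV × 9.807 MPa/HV = 844.2 MPa = 8.442e+08 Pa.
In SI base units: W = 6.773 N, H = 8.442e+08 Pa, K = 2.644e-04.
Worn volume V = K·W·L/H = 2.644e-04 · 6.773 · 4.495 / 8.442e+08 = 9.535e-12 m³.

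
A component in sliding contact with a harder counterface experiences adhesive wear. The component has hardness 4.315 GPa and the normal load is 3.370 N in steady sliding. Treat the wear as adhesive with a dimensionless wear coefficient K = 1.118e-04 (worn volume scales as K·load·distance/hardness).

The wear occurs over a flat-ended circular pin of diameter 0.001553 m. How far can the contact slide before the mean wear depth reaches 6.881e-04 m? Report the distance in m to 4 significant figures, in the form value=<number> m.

Quoted intermediates are rounded; every step holds exact precision. Rounded once at the end, at four significant figures.
Hardness H = 4.315 GPa = 4.315e+09 Pa.
Contact area A = π·d²/4 = π·(0.001553 m)²/4 = 1.894e-06 m².
Collected in SI base units: W = 3.370 N, H = 4.315e+09 Pa, K = 1.118e-04.
Allowed volume V_lim = h_lim·A = 6.881e-04 · 1.894e-06 = 1.303e-09 m³.
Life L = V_lim·H/(K·W) = 1.303e-09 · 4.315e+09 / (1.118e-04 · 3.370) = 1.493e+04 m.

value=1.493e+04 m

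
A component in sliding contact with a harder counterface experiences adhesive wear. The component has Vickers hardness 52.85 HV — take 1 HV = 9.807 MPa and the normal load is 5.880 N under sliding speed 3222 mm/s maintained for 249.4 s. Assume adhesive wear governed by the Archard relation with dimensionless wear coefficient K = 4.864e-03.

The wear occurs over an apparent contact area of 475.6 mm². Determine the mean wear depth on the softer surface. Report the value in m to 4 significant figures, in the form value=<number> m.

Each operation holds full precision — printed values are rounded. Rounded once at the end to 4 significant figures.
Convert: Sliding speed v = 3222 mm/s = 3.222 m/s. The distance L = v·t = 3.222 m/s × 249.4 s = 803.6 m.
Convert: Hardness H = 52.85 HV × 9.807 MPa/HV = 518.3 MPa = 5.183e+08 Pa.
Convert: Contact area A = 475.6 mm² = 4.756e-04 m².
SI base units throughout: W = 5.880 N, H = 5.183e+08 Pa, K = 4.864e-03.
Volume removed: V = K·W·L/H = 4.864e-03 · 5.880 · 803.6 / 5.183e+08 = 4.434e-08 m³.
Wear depth h = V/A = 4.434e-08 / 4.756e-04 = 9.323e-05 m.

value=9.323e-05 m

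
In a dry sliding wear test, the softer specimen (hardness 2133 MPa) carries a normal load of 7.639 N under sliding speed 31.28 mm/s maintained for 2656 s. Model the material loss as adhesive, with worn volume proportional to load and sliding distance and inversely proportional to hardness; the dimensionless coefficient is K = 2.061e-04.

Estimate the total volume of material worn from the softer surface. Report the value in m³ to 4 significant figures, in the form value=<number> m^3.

The intermediates are displayed rounded — every step holds exact precision, and rounded just once, at 4 significant figures.
Convert: Sliding speed v = 31.28 mm/s = 0.03128 m/s. The distance L = v·t = 0.03128 m/s × 2656 s = 83.08 m.
Convert: Hardness H = 2133 MPa = 2.133e+09 Pa.
Expressed in SI base units: W = 7.639 N, H = 2.133e+09 Pa, K = 2.061e-04.
By Archard's law, V = K·W·L/H = 2.061e-04 · 7.639 · 83.08 / 2.133e+09 = 6.132e-11 m³.

value=6.132e-11 m^3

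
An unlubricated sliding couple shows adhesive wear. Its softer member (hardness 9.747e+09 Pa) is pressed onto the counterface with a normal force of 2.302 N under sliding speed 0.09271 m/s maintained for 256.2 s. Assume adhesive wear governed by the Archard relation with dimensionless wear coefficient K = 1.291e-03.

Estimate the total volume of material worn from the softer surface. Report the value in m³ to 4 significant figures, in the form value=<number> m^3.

The computation holds exact precision; intermediates are shown rounded, and one last rounding, at 4 significant figures.
Convert: Total distance L = v·t = 0.09271 m/s × 256.2 s = 23.75 m.
In SI base units, W = 2.302 N, H = 9.747e+09 Pa, K = 1.291e-03.
Volume removed: V = K·W·L/H = 1.291e-03 · 2.302 · 23.75 / 9.747e+09 = 7.242e-12 m³.

value=7.242e-12 m^3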